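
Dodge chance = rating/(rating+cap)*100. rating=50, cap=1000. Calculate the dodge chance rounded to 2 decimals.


dodge% = 50 / (50 + 1000) * 100
= 50 / 1050 * 100
= 0.047619 * 100
= 4.76%

4.76%


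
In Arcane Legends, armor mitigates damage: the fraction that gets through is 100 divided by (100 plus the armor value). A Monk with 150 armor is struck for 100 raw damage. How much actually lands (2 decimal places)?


actual = 100 * 100 / (100 + 150)
= 100 * 100 / 250
= 10000 / 250
= 40.00

40.00 damage


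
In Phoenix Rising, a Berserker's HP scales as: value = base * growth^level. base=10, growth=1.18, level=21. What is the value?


value = base * growth^level
= 10 * 1.18^21
= 10 * 32.323781
= 323.24

323.24 HP


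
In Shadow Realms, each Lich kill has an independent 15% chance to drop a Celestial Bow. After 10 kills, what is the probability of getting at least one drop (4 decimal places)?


P(at least one) = 1 - P(none) = 1 - (1-p)^n
p = 15/100 = 0.15
1 - p = 0.85
(1 - p)^10 = 0.85^10 = 0.196874
P(at least one) = 1 - 0.196874 = 0.8031

0.8031


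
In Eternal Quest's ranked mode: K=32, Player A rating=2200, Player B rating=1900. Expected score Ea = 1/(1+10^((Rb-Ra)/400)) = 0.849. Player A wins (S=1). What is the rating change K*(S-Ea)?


Elo update: delta = K * (S - Ea), where S = 1 (wins)
S - Ea = 1 - 0.849 = 0.151
Rating change = 32 * 0.151
= 4.83

4.83 rating points


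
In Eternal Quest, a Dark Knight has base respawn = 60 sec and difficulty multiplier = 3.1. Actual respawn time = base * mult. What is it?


Respawn time = base * multiplier
= 60 * 3.1
= 186.0 seconds

186.0 seconds


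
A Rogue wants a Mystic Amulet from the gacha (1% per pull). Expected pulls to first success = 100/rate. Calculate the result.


Expected pulls for a geometric distribution = 1/p = 100 / rate%
= 100 / 1
= 100.0

100.0 pulls


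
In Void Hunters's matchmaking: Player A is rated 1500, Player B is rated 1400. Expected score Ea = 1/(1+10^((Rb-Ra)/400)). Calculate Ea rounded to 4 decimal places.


Elo expected score: Ea = 1/(1 + 10^((Rb-Ra)/400))
Rb - Ra = 1400 - 1500 = -100
(Rb-Ra)/400 = -100/400 = -0.25
10^-0.25 = 0.562341
Ea = 1/(1 + 0.562341) = 1/1.562341 = 0.6401

0.6401


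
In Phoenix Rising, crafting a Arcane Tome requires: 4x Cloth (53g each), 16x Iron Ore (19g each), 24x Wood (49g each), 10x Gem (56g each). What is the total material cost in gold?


Cost breakdown:
  Cloth: 4 * 53 = 212
  Iron Ore: 16 * 19 = 304
  Wood: 24 * 49 = 1176
  Gem: 10 * 56 = 560
Total = 212 + 304 + 1176 + 560 = 2252

2252 gold


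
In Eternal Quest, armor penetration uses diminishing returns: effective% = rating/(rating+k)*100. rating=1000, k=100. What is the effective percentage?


effective% = rating / (rating + k) * 100
= 1000 / (1000 + 100) * 100
= 1000 / 1100 * 100
= 0.909091 * 100
= 90.91%

90.91%


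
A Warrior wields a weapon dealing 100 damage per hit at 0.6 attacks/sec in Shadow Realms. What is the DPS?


DPS = damage * attack_speed
= 100 * 0.6
= 60.0

60.0 DPS


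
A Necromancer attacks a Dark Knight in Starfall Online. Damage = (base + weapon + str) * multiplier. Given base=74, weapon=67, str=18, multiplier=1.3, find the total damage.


Sum base + weapon + str = 74 + 67 + 18 = 159
Multiply by 1.3:
159 * 1.3 = 206.7

206.7 damage


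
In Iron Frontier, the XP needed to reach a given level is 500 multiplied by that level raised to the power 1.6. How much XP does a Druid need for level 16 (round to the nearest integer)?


XP = 500 * level^1.6
Substitute level = 16:
XP = 500 * 16^1.6
= 500 * 84.4485
= 42224

42224 XP


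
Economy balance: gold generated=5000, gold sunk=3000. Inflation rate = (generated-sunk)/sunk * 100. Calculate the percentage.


Net gold = 5000 - 3000 = 2000
Inflation rate = net / sunk * 100 = 2000 / 3000 * 100
= 0.666667 * 100
= 66.67%

66.67%


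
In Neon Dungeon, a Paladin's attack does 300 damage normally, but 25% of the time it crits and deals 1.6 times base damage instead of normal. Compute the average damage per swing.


E[dmg] = base * (1 + crit_chance * (crit_mult - 1))
cc as decimal = 25/100 = 0.25
cm - 1 = 1.6 - 1 = 0.6
Bonus factor = 0.25 * 0.6 = 0.15
Total multiplier = 1 + 0.15 = 1.15
Expected damage = 300 * 1.15 = 345.00

345.00 damage


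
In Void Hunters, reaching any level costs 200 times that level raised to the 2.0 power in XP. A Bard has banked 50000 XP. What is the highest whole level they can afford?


XP = 200 * level^2.0, so level = (XP / 200)^(1/2.0)
= (50000 / 200)^(1/2.0)
= 250.0^0.5
= 15.8114
Floor: level = 15

level 15


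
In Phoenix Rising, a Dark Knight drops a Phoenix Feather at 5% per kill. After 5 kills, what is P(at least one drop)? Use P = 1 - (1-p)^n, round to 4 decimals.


P(at least one) = 1 - P(none) = 1 - (1-p)^n
p = 5/100 = 0.05
1 - p = 0.95
(1 - p)^5 = 0.95^5 = 0.773781
P(at least one) = 1 - 0.773781 = 0.2262

0.2262


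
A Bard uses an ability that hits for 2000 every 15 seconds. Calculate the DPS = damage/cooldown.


DPS = damage / cooldown
= 2000 / 15
= 133.33

133.33 DPS


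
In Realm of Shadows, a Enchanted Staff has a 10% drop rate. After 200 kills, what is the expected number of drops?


Expected drops = kills * (drop_rate / 100)
= 200 * (10 / 100)
= 200 * 0.1
= 20.0

20.0 drops


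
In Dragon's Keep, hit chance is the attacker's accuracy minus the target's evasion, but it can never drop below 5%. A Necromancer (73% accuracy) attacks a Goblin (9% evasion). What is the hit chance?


accuracy - evasion = 73 - 9 = 64
Apply floor: max(64, 5) = 64
Hit chance = 64%

64%


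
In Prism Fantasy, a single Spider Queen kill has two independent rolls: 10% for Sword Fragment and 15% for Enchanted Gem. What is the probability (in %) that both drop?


For independent events, P(both) = P(A) * P(B)
= 10% * 15%
= 150 / 100 %
= 1.5%

1.5%


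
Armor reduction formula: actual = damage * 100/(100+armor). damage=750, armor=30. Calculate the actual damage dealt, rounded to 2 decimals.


actual = 750 * 100 / (100 + 30)
= 750 * 100 / 130
= 75000 / 130
= 576.92

576.92 damage


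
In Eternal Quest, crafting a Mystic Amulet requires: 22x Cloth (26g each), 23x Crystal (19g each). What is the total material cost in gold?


Cost breakdown:
  Cloth: 22 * 26 = 572
  Crystal: 23 * 19 = 437
Total = 572 + 437 = 1009

1009 gold


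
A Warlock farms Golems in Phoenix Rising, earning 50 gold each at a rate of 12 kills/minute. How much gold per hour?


Gold per minute = 50 * 12 = 600
Gold per hour = 600 * 60 = 36000

36000 gold/hour


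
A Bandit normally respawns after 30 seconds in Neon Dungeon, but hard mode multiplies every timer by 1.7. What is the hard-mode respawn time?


Respawn time = base * multiplier
= 30 * 1.7
= 51.0 seconds

51.0 seconds


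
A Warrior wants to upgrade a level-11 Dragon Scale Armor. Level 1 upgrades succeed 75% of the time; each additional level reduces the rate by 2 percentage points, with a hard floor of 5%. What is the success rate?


raw_rate = 75 - 2 * (11 - 1)
= 75 - 2 * 10
= 75 - 20
= 55
Apply floor: max(55, 5) = 55%

55%


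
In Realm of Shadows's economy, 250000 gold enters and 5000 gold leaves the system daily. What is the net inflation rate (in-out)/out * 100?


Net gold = 250000 - 5000 = 245000
Inflation rate = net / sunk * 100 = 245000 / 5000 * 100
= 49.0 * 100
= 4900.00%

4900.00%


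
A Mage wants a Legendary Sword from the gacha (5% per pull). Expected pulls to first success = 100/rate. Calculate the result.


Expected pulls for a geometric distribution = 1/p = 100 / rate%
= 100 / 5
= 20.0

20.0 pulls


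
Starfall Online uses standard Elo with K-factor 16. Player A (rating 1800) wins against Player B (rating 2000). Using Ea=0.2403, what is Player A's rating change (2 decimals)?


Elo update: delta = K * (S - Ea), where S = 1 (wins)
S - Ea = 1 - 0.2403 = 0.7597
Rating change = 16 * 0.7597
= 12.16

12.16 rating points


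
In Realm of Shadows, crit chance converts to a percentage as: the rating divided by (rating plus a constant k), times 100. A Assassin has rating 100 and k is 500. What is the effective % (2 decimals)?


effective% = rating / (rating + k) * 100
= 100 / (100 + 500) * 100
= 100 / 600 * 100
= 0.166667 * 100
= 16.67%

16.67%


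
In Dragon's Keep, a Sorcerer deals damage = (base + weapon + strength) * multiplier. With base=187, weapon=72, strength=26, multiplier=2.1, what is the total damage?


Sum base + weapon + str = 187 + 72 + 26 = 285
Multiply by 2.1:
285 * 2.1 = 598.5

598.5 damage


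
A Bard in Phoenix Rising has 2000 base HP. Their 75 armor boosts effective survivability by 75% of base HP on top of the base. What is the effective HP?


EHP = 2000 * (1 + 75/100)
= 2000 * (1 + 0.75)
= 2000 * 1.75
= 3500.0

3500.0 EHP


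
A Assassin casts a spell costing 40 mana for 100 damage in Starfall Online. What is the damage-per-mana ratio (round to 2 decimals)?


Efficiency = damage / mana
= 100 / 40
= 2.50

2.50 dmg/mana


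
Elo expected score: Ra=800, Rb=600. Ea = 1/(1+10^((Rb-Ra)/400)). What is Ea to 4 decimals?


Elo expected score: Ea = 1/(1 + 10^((Rb-Ra)/400))
Rb - Ra = 600 - 800 = -200
(Rb-Ra)/400 = -200/400 = -0.5
10^-0.5 = 0.316228
Ea = 1/(1 + 0.316228) = 1/1.316228 = 0.7597

0.7597


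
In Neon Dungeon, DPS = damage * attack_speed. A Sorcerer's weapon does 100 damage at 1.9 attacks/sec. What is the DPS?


DPS = damage * attack_speed
= 100 * 1.9
= 190.0

190.0 DPS


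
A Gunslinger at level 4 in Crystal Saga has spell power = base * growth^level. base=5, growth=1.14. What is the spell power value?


value = base * growth^level
= 5 * 1.14^4
= 5 * 1.68896
= 8.44

8.44 spell power


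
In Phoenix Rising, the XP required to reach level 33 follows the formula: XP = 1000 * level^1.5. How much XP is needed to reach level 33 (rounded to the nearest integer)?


XP = 1000 * level^1.5
Substitute level = 33:
XP = 1000 * 33^1.5
= 1000 * 189.5706
= 189571

189571 XP


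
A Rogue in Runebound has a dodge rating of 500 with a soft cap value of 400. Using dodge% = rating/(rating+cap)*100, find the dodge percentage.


dodge% = 500 / (500 + 400) * 100
= 500 / 900 * 100
= 0.555556 * 100
= 55.56%

55.56%


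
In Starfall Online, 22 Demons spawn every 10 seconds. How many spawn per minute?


Spawns per minute = count * (60 / interval)
= 22 * (60 / 10)
= 22 * 6.0
= 132.0

132.0 per minute


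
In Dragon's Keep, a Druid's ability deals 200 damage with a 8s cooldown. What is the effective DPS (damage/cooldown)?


DPS = damage / cooldown
= 200 / 8
= 25.00

25.00 DPS


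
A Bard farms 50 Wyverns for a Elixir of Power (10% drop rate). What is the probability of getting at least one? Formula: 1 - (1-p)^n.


P(at least one) = 1 - P(none) = 1 - (1-p)^n
p = 10/100 = 0.1
1 - p = 0.9
(1 - p)^50 = 0.9^50 = 0.005154
P(at least one) = 1 - 0.005154 = 0.9948

0.9948


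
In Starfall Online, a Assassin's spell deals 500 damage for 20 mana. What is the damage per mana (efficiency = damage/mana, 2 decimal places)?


Efficiency = damage / mana
= 500 / 20
= 25.00

25.00 dmg/mana


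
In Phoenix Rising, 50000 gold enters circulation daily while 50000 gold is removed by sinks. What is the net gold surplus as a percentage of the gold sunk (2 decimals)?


Net gold = 50000 - 50000 = 0
Inflation rate = net / sunk * 100 = 0 / 50000 * 100
= 0.0 * 100
= 0.00%

0.00%


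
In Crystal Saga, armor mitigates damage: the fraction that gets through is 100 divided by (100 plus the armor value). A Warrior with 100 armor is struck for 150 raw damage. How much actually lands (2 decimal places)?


actual = 150 * 100 / (100 + 100)
= 150 * 100 / 200
= 15000 / 200
= 75.00

75.00 damage


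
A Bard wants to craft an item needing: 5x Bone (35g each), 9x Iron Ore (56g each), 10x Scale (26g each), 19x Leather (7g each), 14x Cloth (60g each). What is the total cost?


Cost breakdown:
  Bone: 5 * 35 = 175
  Iron Ore: 9 * 56 = 504
  Scale: 10 * 26 = 260
  Leather: 19 * 7 = 133
  Cloth: 14 * 60 = 840
Total = 175 + 504 + 260 + 133 + 840 = 1912

1912 gold


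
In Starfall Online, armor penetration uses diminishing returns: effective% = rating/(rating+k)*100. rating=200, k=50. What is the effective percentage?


effective% = rating / (rating + k) * 100
= 200 / (200 + 50) * 100
= 200 / 250 * 100
= 0.8 * 100
= 80.00%

80.00%


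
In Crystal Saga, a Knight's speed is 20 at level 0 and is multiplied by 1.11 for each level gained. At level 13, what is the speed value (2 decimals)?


value = base * growth^level
= 20 * 1.11^13
= 20 * 3.88328
= 77.67

77.67 speed


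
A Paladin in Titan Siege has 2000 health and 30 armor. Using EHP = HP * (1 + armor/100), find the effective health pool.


EHP = 2000 * (1 + 30/100)
= 2000 * (1 + 0.3)
= 2000 * 1.3
= 2600.0

2600.0 EHP


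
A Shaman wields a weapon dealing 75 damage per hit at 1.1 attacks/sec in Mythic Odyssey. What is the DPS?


DPS = damage * attack_speed
= 75 * 1.1
= 82.5

82.5 DPS


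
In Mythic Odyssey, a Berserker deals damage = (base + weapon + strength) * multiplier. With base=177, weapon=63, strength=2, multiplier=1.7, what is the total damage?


Sum base + weapon + str = 177 + 63 + 2 = 242
Multiply by 1.7:
242 * 1.7 = 411.4

411.4 damage


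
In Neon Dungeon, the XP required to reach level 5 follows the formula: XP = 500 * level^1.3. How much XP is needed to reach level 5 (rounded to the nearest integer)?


XP = 500 * level^1.3
Substitute level = 5:
XP = 500 * 5^1.3
= 500 * 8.1033
= 4052

4052 XP


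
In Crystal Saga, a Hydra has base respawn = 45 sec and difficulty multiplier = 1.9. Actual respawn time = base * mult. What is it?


Respawn time = base * multiplier
= 45 * 1.9
= 85.5 seconds

85.5 seconds


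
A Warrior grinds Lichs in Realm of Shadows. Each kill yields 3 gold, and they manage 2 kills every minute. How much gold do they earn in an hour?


Gold per minute = 3 * 2 = 6
Gold per hour = 6 * 60 = 360

360 gold/hour


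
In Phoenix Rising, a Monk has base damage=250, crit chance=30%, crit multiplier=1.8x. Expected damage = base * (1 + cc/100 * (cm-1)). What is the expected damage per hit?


E[dmg] = base * (1 + crit_chance * (crit_mult - 1))
cc as decimal = 30/100 = 0.3
cm - 1 = 1.8 - 1 = 0.8
Bonus factor = 0.3 * 0.8 = 0.24
Total multiplier = 1 + 0.24 = 1.24
Expected damage = 250 * 1.24 = 310.00

310.00 damage


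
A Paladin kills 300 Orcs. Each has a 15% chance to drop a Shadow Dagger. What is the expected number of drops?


Expected drops = kills * (drop_rate / 100)
= 300 * (15 / 100)
= 300 * 0.15
= 45.0

45.0 drops


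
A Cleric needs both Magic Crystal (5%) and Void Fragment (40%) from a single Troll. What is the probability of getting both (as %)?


For independent events, P(both) = P(A) * P(B)
= 5% * 40%
= 200 / 100 %
= 2.0%

2.0%


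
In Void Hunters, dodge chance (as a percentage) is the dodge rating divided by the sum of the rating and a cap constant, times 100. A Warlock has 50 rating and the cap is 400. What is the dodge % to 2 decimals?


dodge% = 50 / (50 + 400) * 100
= 50 / 450 * 100
= 0.111111 * 100
= 11.11%

11.11%


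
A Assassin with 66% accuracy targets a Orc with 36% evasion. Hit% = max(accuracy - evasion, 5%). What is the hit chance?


accuracy - evasion = 66 - 36 = 30
Apply floor: max(30, 5) = 30
Hit chance = 30%

30%


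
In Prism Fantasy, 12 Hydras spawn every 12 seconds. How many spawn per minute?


Spawns per minute = count * (60 / interval)
= 12 * (60 / 12)
= 12 * 5.0
= 60.0

60.0 per minute


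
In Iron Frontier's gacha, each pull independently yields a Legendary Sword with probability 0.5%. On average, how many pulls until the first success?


Expected pulls for a geometric distribution = 1/p = 100 / rate%
= 100 / 0.5
= 200.0

200.0 pulls


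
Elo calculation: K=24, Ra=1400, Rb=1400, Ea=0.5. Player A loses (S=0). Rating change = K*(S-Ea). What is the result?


Elo update: delta = K * (S - Ea), where S = 0 (loses)
S - Ea = 0 - 0.5 = -0.5
Rating change = 24 * -0.5
= -12.00

-12.00 rating points


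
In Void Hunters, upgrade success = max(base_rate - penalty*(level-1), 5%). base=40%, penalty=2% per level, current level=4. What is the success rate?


raw_rate = 40 - 2 * (4 - 1)
= 40 - 2 * 3
= 40 - 6
= 34
Apply floor: max(34, 5) = 34%

34%


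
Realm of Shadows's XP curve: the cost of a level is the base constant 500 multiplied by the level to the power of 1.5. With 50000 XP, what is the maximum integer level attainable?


XP = 500 * level^1.5, so level = (XP / 500)^(1/1.5)
= (50000 / 500)^(1/1.5)
= 100.0^0.6667
= 21.5443
Floor: level = 21

level 21


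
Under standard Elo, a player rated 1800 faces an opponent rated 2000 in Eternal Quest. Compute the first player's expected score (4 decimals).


Elo expected score: Ea = 1/(1 + 10^((Rb-Ra)/400))
Rb - Ra = 2000 - 1800 = 200
(Rb-Ra)/400 = 200/400 = 0.5
10^0.5 = 3.162278
Ea = 1/(1 + 3.162278) = 1/4.162278 = 0.2403

0.2403


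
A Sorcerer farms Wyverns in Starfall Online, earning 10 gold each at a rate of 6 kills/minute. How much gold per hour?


Gold per minute = 10 * 6 = 60
Gold per hour = 60 * 60 = 3600

3600 gold/hour


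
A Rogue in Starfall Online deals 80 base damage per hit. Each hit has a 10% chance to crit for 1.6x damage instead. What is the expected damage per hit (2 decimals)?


E[dmg] = base * (1 + crit_chance * (crit_mult - 1))
cc as decimal = 10/100 = 0.1
cm - 1 = 1.6 - 1 = 0.6
Bonus factor = 0.1 * 0.6 = 0.06
Total multiplier = 1 + 0.06 = 1.06
Expected damage = 80 * 1.06 = 84.80

84.80 damage


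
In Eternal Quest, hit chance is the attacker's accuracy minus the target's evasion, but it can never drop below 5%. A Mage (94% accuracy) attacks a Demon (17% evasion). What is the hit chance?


accuracy - evasion = 94 - 17 = 77
Apply floor: max(77, 5) = 77
Hit chance = 77%

77%


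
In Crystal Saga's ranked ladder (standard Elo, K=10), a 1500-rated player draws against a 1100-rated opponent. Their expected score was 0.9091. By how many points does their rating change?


Elo update: delta = K * (S - Ea), where S = 0.5 (draws)
S - Ea = 0.5 - 0.9091 = -0.4091
Rating change = 10 * -0.4091
= -4.09

-4.09 rating points


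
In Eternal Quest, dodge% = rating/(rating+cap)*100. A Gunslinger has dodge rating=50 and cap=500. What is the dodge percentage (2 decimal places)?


dodge% = 50 / (50 + 500) * 100
= 50 / 550 * 100
= 0.090909 * 100
= 9.09%

9.09%


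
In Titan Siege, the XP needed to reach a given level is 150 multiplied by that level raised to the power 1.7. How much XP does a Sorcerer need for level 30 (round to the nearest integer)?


XP = 150 * level^1.7
Substitute level = 30:
XP = 150 * 30^1.7
= 150 * 324.4189
= 48663

48663 XP


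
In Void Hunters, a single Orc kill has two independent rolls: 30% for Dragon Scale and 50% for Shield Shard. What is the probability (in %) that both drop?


For independent events, P(both) = P(A) * P(B)
= 30% * 50%
= 1500 / 100 %
= 15.0%

15.0%


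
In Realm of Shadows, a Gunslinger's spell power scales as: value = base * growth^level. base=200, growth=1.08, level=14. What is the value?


value = base * growth^level
= 200 * 1.08^14
= 200 * 2.937194
= 587.44

587.44 spell power


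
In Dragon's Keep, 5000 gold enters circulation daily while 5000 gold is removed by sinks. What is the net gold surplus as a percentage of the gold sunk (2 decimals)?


Net gold = 5000 - 5000 = 0
Inflation rate = net / sunk * 100 = 0 / 5000 * 100
= 0.0 * 100
= 0.00%

0.00%


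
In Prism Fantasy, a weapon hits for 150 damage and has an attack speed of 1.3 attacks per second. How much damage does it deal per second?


DPS = damage * attack_speed
= 150 * 1.3
= 195.0

195.0 DPS


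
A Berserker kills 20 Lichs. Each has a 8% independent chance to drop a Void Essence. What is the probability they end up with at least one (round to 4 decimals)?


P(at least one) = 1 - P(none) = 1 - (1-p)^n
p = 8/100 = 0.08
1 - p = 0.92
(1 - p)^20 = 0.92^20 = 0.188693
P(at least one) = 1 - 0.188693 = 0.8113

0.8113


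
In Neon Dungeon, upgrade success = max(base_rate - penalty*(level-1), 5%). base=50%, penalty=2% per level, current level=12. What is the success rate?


raw_rate = 50 - 2 * (12 - 1)
= 50 - 2 * 11
= 50 - 22
= 28
Apply floor: max(28, 5) = 28%

28%


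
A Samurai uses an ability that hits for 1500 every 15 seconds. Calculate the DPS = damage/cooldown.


DPS = damage / cooldown
= 1500 / 15
= 100.00

100.00 DPS


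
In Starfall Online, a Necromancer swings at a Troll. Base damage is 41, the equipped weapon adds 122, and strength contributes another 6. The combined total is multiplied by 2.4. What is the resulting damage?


Sum base + weapon + str = 41 + 122 + 6 = 169
Multiply by 2.4:
169 * 2.4 = 405.6

405.6 damage


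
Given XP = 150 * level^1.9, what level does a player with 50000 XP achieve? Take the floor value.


XP = 150 * level^1.9, so level = (XP / 150)^(1/1.9)
= (50000 / 150)^(1/1.9)
= 333.3333^0.5263
= 21.2731
Floor: level = 21

level 21


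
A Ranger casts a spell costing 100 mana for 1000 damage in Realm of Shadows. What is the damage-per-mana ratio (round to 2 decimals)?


Efficiency = damage / mana
= 1000 / 100
= 10.00

10.00 dmg/mana


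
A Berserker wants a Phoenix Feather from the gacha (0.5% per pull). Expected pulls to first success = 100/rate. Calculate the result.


Expected pulls for a geometric distribution = 1/p = 100 / rate%
= 100 / 0.5
= 200.0

200.0 pulls


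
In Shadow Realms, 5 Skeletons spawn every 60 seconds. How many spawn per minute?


Spawns per minute = count * (60 / interval)
= 5 * (60 / 60)
= 5 * 1.0
= 5.0

5.0 per minute


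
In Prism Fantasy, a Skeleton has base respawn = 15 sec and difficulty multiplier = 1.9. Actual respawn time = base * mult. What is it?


Respawn time = base * multiplier
= 15 * 1.9
= 28.5 seconds

28.5 seconds


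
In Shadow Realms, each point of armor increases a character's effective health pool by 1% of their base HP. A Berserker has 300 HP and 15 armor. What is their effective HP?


EHP = 300 * (1 + 15/100)
= 300 * (1 + 0.15)
= 300 * 1.15
= 345.0

345.0 EHP


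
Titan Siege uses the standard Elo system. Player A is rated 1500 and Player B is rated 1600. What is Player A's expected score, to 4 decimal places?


Elo expected score: Ea = 1/(1 + 10^((Rb-Ra)/400))
Rb - Ra = 1600 - 1500 = 100
(Rb-Ra)/400 = 100/400 = 0.25
10^0.25 = 1.778279
Ea = 1/(1 + 1.778279) = 1/2.778279 = 0.3599

0.3599


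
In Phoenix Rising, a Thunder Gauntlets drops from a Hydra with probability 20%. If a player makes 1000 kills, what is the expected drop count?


Expected drops = kills * (drop_rate / 100)
= 1000 * (20 / 100)
= 1000 * 0.2
= 200.0

200.0 drops


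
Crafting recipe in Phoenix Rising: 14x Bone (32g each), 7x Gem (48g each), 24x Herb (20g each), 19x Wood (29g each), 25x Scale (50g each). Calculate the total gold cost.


Cost breakdown:
  Bone: 14 * 32 = 448
  Gem: 7 * 48 = 336
  Herb: 24 * 20 = 480
  Wood: 19 * 29 = 551
  Scale: 25 * 50 = 1250
Total = 448 + 336 + 480 + 551 + 1250 = 3065

3065 gold


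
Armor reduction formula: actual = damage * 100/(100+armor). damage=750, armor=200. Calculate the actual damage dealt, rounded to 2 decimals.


actual = 750 * 100 / (100 + 200)
= 750 * 100 / 300
= 75000 / 300
= 250.00

250.00 damage


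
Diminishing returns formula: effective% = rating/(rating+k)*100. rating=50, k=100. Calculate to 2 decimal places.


effective% = rating / (rating + k) * 100
= 50 / (50 + 100) * 100
= 50 / 150 * 100
= 0.333333 * 100
= 33.33%

33.33%


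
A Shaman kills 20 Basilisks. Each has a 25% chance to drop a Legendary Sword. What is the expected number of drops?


Expected drops = kills * (drop_rate / 100)
= 20 * (25 / 100)
= 20 * 0.25
= 5.0

5.0 drops


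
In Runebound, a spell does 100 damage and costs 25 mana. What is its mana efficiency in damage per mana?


Efficiency = damage / mana
= 100 / 25
= 4.00

4.00 dmg/mana


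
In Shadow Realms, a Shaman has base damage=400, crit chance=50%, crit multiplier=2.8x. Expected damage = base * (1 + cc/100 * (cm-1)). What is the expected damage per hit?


E[dmg] = base * (1 + crit_chance * (crit_mult - 1))
cc as decimal = 50/100 = 0.5
cm - 1 = 2.8 - 1 = 1.8
Bonus factor = 0.5 * 1.8 = 0.9
Total multiplier = 1 + 0.9 = 1.9
Expected damage = 400 * 1.9 = 760.00

760.00 damage


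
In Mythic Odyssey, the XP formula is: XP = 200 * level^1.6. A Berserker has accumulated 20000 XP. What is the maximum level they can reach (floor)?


XP = 200 * level^1.6, so level = (XP / 200)^(1/1.6)
= (20000 / 200)^(1/1.6)
= 100.0^0.625
= 17.7828
Floor: level = 17

level 17


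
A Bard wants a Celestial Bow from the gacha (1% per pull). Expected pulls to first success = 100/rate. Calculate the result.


Expected pulls for a geometric distribution = 1/p = 100 / rate%
= 100 / 1
= 100.0

100.0 pulls


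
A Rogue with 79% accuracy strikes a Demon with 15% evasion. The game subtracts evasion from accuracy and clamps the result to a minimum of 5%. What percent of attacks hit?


accuracy - evasion = 79 - 15 = 64
Apply floor: max(64, 5) = 64
Hit chance = 64%

64%


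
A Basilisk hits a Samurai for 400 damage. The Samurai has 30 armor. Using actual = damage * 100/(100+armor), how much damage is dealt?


actual = 400 * 100 / (100 + 30)
= 400 * 100 / 130
= 40000 / 130
= 307.69

307.69 damage


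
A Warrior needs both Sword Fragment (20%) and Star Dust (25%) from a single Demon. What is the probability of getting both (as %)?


For independent events, P(both) = P(A) * P(B)
= 20% * 25%
= 500 / 100 %
= 5.0%

5.0%


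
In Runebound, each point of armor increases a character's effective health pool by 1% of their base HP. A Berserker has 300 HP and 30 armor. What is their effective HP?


EHP = 300 * (1 + 30/100)
= 300 * (1 + 0.3)
= 300 * 1.3
= 390.0

390.0 EHP


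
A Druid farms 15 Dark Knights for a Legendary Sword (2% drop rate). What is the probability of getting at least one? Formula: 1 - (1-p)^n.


P(at least one) = 1 - P(none) = 1 - (1-p)^n
p = 2/100 = 0.02
1 - p = 0.98
(1 - p)^15 = 0.98^15 = 0.738569
P(at least one) = 1 - 0.738569 = 0.2614

0.2614


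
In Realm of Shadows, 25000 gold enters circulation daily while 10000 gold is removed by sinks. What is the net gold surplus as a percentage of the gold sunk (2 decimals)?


Net gold = 25000 - 10000 = 15000
Inflation rate = net / sunk * 100 = 15000 / 10000 * 100
= 1.5 * 100
= 150.00%

150.00%


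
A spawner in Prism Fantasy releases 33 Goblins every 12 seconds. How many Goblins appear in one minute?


Spawns per minute = count * (60 / interval)
= 33 * (60 / 12)
= 33 * 5.0
= 165.0

165.0 per minute


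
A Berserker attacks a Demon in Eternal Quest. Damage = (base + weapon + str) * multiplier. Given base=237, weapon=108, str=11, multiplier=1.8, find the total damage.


Sum base + weapon + str = 237 + 108 + 11 = 356
Multiply by 1.8:
356 * 1.8 = 640.8

640.8 damage


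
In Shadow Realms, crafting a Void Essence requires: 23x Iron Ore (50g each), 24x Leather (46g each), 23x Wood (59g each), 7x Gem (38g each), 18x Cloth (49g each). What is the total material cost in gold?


Cost breakdown:
  Iron Ore: 23 * 50 = 1150
  Leather: 24 * 46 = 1104
  Wood: 23 * 59 = 1357
  Gem: 7 * 38 = 266
  Cloth: 18 * 49 = 882
Total = 1150 + 1104 + 1357 + 266 + 882 = 4759

4759 gold


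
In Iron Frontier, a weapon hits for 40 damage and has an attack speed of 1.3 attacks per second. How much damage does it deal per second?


DPS = damage * attack_speed
= 40 * 1.3
= 52.0

52.0 DPS


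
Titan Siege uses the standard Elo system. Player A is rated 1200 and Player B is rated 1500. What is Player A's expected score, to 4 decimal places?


Elo expected score: Ea = 1/(1 + 10^((Rb-Ra)/400))
Rb - Ra = 1500 - 1200 = 300
(Rb-Ra)/400 = 300/400 = 0.75
10^0.75 = 5.623413
Ea = 1/(1 + 5.623413) = 1/6.623413 = 0.1510

0.1510


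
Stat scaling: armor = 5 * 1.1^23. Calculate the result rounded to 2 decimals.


value = base * growth^level
= 5 * 1.1^23
= 5 * 8.954302
= 44.77

44.77 armor


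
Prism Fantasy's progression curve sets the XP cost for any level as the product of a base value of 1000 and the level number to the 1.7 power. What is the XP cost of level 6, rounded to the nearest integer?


XP = 1000 * level^1.7
Substitute level = 6:
XP = 1000 * 6^1.7
= 1000 * 21.0309
= 21031

21031 XP


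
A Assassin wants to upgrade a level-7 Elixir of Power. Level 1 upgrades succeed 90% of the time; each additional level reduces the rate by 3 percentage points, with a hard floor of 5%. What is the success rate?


raw_rate = 90 - 3 * (7 - 1)
= 90 - 3 * 6
= 90 - 18
= 72
Apply floor: max(72, 5) = 72%

72%


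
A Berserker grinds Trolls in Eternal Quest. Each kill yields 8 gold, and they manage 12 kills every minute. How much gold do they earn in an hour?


Gold per minute = 8 * 12 = 96
Gold per hour = 96 * 60 = 5760

5760 gold/hour


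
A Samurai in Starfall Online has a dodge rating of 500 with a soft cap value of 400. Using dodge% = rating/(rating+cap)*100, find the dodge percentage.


dodge% = 500 / (500 + 400) * 100
= 500 / 900 * 100
= 0.555556 * 100
= 55.56%

55.56%


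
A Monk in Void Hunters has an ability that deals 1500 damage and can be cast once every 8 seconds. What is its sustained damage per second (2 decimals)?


DPS = damage / cooldown
= 1500 / 8
= 187.50

187.50 DPS


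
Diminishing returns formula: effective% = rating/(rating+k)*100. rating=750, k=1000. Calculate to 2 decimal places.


effective% = rating / (rating + k) * 100
= 750 / (750 + 1000) * 100
= 750 / 1750 * 100
= 0.428571 * 100
= 42.86%

42.86%


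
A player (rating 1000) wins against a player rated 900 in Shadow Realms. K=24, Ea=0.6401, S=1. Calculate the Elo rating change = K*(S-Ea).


Elo update: delta = K * (S - Ea), where S = 1 (wins)
S - Ea = 1 - 0.6401 = 0.3599
Rating change = 24 * 0.3599
= 8.64

8.64 rating points


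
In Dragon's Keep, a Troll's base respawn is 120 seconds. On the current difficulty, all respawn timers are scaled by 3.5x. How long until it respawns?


Respawn time = base * multiplier
= 120 * 3.5
= 420.0 seconds

420.0 seconds


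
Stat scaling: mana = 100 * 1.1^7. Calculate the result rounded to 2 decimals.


value = base * growth^level
= 100 * 1.1^7
= 100 * 1.948717
= 194.87

194.87 mana


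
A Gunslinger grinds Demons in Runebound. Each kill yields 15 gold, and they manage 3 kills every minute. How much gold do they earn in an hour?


Gold per minute = 15 * 3 = 45
Gold per hour = 45 * 60 = 2700

2700 gold/hour


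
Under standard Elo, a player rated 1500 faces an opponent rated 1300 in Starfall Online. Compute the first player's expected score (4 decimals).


Elo expected score: Ea = 1/(1 + 10^((Rb-Ra)/400))
Rb - Ra = 1300 - 1500 = -200
(Rb-Ra)/400 = -200/400 = -0.5
10^-0.5 = 0.316228
Ea = 1/(1 + 0.316228) = 1/1.316228 = 0.7597

0.7597


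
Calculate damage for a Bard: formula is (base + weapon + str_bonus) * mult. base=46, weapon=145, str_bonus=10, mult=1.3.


Sum base + weapon + str = 46 + 145 + 10 = 201
Multiply by 1.3:
201 * 1.3 = 261.3

261.3 damage


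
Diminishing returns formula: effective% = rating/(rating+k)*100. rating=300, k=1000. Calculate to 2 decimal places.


effective% = rating / (rating + k) * 100
= 300 / (300 + 1000) * 100
= 300 / 1300 * 100
= 0.230769 * 100
= 23.08%

23.08%


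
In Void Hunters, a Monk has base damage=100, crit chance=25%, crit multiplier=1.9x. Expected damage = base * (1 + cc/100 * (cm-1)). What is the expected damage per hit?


E[dmg] = base * (1 + crit_chance * (crit_mult - 1))
cc as decimal = 25/100 = 0.25
cm - 1 = 1.9 - 1 = 0.9
Bonus factor = 0.25 * 0.9 = 0.225
Total multiplier = 1 + 0.225 = 1.225
Expected damage = 100 * 1.225 = 122.50

122.50 damage


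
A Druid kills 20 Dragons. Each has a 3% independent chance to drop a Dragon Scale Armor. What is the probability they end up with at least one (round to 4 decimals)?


P(at least one) = 1 - P(none) = 1 - (1-p)^n
p = 3/100 = 0.03
1 - p = 0.97
(1 - p)^20 = 0.97^20 = 0.543794
P(at least one) = 1 - 0.543794 = 0.4562

0.4562


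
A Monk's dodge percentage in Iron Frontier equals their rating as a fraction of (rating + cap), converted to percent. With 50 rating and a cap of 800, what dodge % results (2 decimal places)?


dodge% = 50 / (50 + 800) * 100
= 50 / 850 * 100
= 0.058824 * 100
= 5.88%

5.88%


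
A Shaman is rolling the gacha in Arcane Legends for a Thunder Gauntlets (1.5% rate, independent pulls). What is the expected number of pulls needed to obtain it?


Expected pulls for a geometric distribution = 1/p = 100 / rate%
= 100 / 1.5
= 66.67

66.67 pulls


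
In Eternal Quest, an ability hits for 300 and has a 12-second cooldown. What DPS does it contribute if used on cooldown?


DPS = damage / cooldown
= 300 / 12
= 25.00

25.00 DPS


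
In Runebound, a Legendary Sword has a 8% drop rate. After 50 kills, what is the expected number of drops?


Expected drops = kills * (drop_rate / 100)
= 50 * (8 / 100)
= 50 * 0.08
= 4.0

4.0 drops


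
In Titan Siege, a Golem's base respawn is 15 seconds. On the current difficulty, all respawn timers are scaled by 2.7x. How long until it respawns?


Respawn time = base * multiplier
= 15 * 2.7
= 40.5 seconds

40.5 seconds


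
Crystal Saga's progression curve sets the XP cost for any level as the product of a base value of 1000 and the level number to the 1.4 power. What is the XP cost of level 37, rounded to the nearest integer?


XP = 1000 * level^1.4
Substitute level = 37:
XP = 1000 * 37^1.4
= 1000 * 156.8492
= 156849

156849 XP


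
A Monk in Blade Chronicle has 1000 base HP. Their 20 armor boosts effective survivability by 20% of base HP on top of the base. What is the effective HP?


EHP = 1000 * (1 + 20/100)
= 1000 * (1 + 0.2)
= 1000 * 1.2
= 1200.0

1200.0 EHP


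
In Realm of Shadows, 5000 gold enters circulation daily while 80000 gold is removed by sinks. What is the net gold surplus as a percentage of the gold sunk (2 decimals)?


Net gold = 5000 - 80000 = -75000
Inflation rate = net / sunk * 100 = -75000 / 80000 * 100
= -0.9375 * 100
= -93.75%

-93.75%


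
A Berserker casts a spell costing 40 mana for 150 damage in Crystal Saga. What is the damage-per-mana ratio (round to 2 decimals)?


Efficiency = damage / mana
= 150 / 40
= 3.75

3.75 dmg/mana


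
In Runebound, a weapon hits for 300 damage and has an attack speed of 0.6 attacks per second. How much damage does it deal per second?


DPS = damage * attack_speed
= 300 * 0.6
= 180.0

180.0 DPS


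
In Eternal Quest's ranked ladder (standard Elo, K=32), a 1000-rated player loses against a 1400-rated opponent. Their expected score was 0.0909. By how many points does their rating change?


Elo update: delta = K * (S - Ea), where S = 0 (loses)
S - Ea = 0 - 0.0909 = -0.0909
Rating change = 32 * -0.0909
= -2.91

-2.91 rating points


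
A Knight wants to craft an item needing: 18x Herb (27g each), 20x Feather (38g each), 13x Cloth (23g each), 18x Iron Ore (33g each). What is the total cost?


Cost breakdown:
  Herb: 18 * 27 = 486
  Feather: 20 * 38 = 760
  Cloth: 13 * 23 = 299
  Iron Ore: 18 * 33 = 594
Total = 486 + 760 + 299 + 594 = 2139

2139 gold


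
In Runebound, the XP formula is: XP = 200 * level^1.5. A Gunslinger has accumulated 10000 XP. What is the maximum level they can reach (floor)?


XP = 200 * level^1.5, so level = (XP / 200)^(1/1.5)
= (10000 / 200)^(1/1.5)
= 50.0^0.6667
= 13.5721
Floor: level = 13

level 13


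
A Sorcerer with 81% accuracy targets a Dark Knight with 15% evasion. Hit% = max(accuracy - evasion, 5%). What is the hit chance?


accuracy - evasion = 81 - 15 = 66
Apply floor: max(66, 5) = 66
Hit chance = 66%

66%


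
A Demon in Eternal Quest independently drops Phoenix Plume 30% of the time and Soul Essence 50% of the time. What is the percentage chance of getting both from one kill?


For independent events, P(both) = P(A) * P(B)
= 30% * 50%
= 1500 / 100 %
= 15.0%

15.0%


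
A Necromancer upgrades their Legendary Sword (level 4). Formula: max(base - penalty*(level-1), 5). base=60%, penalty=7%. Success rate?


raw_rate = 60 - 7 * (4 - 1)
= 60 - 7 * 3
= 60 - 21
= 39
Apply floor: max(39, 5) = 39%

39%


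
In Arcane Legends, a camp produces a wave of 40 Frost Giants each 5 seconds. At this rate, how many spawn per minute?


Spawns per minute = count * (60 / interval)
= 40 * (60 / 5)
= 40 * 12.0
= 480.0

480.0 per minute


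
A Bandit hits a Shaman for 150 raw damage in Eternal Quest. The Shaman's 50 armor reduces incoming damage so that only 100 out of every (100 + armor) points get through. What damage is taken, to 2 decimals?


actual = 150 * 100 / (100 + 50)
= 150 * 100 / 150
= 15000 / 150
= 100.00

100.00 damage


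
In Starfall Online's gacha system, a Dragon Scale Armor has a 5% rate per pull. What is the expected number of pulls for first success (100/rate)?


Expected pulls for a geometric distribution = 1/p = 100 / rate%
= 100 / 5
= 20.0

20.0 pulls


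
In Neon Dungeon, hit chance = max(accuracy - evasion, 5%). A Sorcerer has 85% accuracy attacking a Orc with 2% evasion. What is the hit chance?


accuracy - evasion = 85 - 2 = 83
Apply floor: max(83, 5) = 83
Hit chance = 83%

83%


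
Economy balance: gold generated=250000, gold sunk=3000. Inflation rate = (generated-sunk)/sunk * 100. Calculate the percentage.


Net gold = 250000 - 3000 = 247000
Inflation rate = net / sunk * 100 = 247000 / 3000 * 100
= 82.333333 * 100
= 8233.33%

8233.33%


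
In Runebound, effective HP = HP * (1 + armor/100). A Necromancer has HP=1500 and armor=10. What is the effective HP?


EHP = 1500 * (1 + 10/100)
= 1500 * (1 + 0.1)
= 1500 * 1.1
= 1650.0

1650.0 EHP


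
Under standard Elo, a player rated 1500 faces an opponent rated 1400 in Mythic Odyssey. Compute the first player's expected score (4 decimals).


Elo expected score: Ea = 1/(1 + 10^((Rb-Ra)/400))
Rb - Ra = 1400 - 1500 = -100
(Rb-Ra)/400 = -100/400 = -0.25
10^-0.25 = 0.562341
Ea = 1/(1 + 0.562341) = 1/1.562341 = 0.6401

0.6401


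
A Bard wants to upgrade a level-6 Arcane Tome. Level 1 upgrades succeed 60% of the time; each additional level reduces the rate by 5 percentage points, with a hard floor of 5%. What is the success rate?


raw_rate = 60 - 5 * (6 - 1)
= 60 - 5 * 5
= 60 - 25
= 35
Apply floor: max(35, 5) = 35%

35%


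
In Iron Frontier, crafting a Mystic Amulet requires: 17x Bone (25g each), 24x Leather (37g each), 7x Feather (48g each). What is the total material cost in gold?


Cost breakdown:
  Bone: 17 * 25 = 425
  Leather: 24 * 37 = 888
  Feather: 7 * 48 = 336
Total = 425 + 888 + 336 = 1649

1649 gold


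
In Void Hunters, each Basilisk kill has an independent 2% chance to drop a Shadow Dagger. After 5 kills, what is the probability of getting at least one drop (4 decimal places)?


P(at least one) = 1 - P(none) = 1 - (1-p)^n
p = 2/100 = 0.02
1 - p = 0.98
(1 - p)^5 = 0.98^5 = 0.903921
P(at least one) = 1 - 0.903921 = 0.0961

0.0961


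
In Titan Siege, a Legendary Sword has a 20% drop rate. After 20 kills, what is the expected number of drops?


Expected drops = kills * (drop_rate / 100)
= 20 * (20 / 100)
= 20 * 0.2
= 4.0

4.0 drops


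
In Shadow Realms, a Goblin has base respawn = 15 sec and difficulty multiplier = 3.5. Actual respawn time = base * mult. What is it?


Respawn time = base * multiplier
= 15 * 3.5
= 52.5 seconds

52.5 seconds


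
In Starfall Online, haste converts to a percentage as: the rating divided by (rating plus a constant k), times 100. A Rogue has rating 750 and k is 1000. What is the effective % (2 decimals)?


effective% = rating / (rating + k) * 100
= 750 / (750 + 1000) * 100
= 750 / 1750 * 100
= 0.428571 * 100
= 42.86%

42.86%
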